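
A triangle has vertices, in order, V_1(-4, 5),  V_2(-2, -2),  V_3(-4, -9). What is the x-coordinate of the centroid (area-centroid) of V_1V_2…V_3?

-10/3

Apply the shoelace (surveyor's) formula. First the cross-terms c_i = x_i·y_{i+1} − x_{i+1}·y_i:
  18, 10, -56  ⇒  2A = -28, A = -14.
Then Σ (x_i + x_{i+1})·c_i = 280, so x̄ = 280 / (6·(-14)) = -10/3.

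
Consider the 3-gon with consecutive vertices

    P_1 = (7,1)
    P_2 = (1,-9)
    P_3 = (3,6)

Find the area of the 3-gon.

Apply the surveyor's formula: 2A = Σ (x_i·y_{i+1} − x_{i+1}·y_i), indices taken mod 3.
Cross-terms: -64, 33, -39  ⇒  Σ = -70
Area = |Σ|/2 = 35.

35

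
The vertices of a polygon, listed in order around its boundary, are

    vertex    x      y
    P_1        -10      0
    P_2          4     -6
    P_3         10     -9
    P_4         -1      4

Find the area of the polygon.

77.5

P_1→P_2: (-10)(-6) − (4)(0) = 60
P_2→P_3: (4)(-9) − (10)(-6) = 24
P_3→P_4: (10)(4) − (-1)(-9) = 31
P_4→P_1: (-1)(0) − (-10)(4) = 40
Σ = 155
Area = |Σ|/2 = 77.5.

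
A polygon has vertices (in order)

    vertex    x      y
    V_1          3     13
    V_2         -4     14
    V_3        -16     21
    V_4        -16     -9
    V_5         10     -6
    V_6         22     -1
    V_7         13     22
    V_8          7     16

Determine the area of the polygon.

808

Apply the surveyor's formula: 2A = Σ (x_i·y_{i+1} − x_{i+1}·y_i), indices taken mod 8.
Σ = (94) + (140) + (480) + (186) + (122) + (497) + (54) + (43) = 1616
Area = |Σ|/2 = 808.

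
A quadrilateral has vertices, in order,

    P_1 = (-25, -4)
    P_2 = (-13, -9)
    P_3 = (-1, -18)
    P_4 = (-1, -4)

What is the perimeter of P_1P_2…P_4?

|P_1P_2| = √((12)² + (-5)²) = √169 = 13
|P_2P_3| = √((12)² + (-9)²) = √225 = 15
|P_3P_4| = √((0)² + (14)²) = √196 = 14
|P_4P_1| = √((-24)² + (0)²) = √576 = 24
Perimeter = 13 + 15 + 14 + 24 = 66.

66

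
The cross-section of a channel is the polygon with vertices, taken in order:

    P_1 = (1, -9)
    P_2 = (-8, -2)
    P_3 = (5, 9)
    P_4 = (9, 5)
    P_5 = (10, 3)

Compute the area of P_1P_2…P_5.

Apply the shoelace (surveyor's) formula: 2A = Σ (x_i·y_{i+1} − x_{i+1}·y_i), indices taken mod 5.
P_1→P_2: (1)(-2) − (-8)(-9) = -74
P_2→P_3: (-8)(9) − (5)(-2) = -62
P_3→P_4: (5)(5) − (9)(9) = -56
P_4→P_5: (9)(3) − (10)(5) = -23
P_5→P_1: (10)(-9) − (1)(3) = -93
Σ = -308
Area = |Σ|/2 = 154.

154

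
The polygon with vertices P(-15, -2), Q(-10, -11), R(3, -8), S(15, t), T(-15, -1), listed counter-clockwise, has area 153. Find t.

-4

The doubled signed area Σ (x_i y_{i+1} − x_{i+1} y_i) is linear in t.
With t=0 it equals 378; the coefficient of t is 18 (from the two edges through S).
So 18·t + 378 = 2·153 = 306 ⇒ t = -4.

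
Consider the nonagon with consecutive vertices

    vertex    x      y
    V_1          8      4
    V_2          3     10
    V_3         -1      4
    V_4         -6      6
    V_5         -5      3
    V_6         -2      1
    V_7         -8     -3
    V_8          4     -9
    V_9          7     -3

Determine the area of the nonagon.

161

V_1→V_2: (8)(10) − (3)(4) = 68
V_2→V_3: (3)(4) − (-1)(10) = 22
V_3→V_4: (-1)(6) − (-6)(4) = 18
V_4→V_5: (-6)(3) − (-5)(6) = 12
V_5→V_6: (-5)(1) − (-2)(3) = 1
V_6→V_7: (-2)(-3) − (-8)(1) = 14
V_7→V_8: (-8)(-9) − (4)(-3) = 84
V_8→V_9: (4)(-3) − (7)(-9) = 51
V_9→V_1: (7)(4) − (8)(-3) = 52
Σ = 322
Area = |Σ|/2 = 161.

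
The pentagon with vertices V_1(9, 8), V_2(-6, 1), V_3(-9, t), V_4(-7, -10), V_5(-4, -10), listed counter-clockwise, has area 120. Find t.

The doubled signed area Σ (x_i y_{i+1} − x_{i+1} y_i) is linear in t.
With t=0 it equals 244; the coefficient of t is 1 (from the two edges through V_3).
So 1·t + 244 = 2·120 = 240 ⇒ t = -4.

-4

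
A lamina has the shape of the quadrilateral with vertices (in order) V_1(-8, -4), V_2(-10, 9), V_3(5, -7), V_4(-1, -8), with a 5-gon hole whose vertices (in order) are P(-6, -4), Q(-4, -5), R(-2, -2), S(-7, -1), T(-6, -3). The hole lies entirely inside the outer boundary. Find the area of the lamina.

86.5

Outer boundary:
Σ = (-112) + (25) + (-47) + (-60) = -194
Area = |Σ|/2 = 97.
Hole:
Apply the shoelace formula: 2A = Σ (x_i·y_{i+1} − x_{i+1}·y_i), indices taken mod 5.
Cross-terms: 14, -2, -12, 15, 6  ⇒  Σ = 21
Area = |Σ|/2 = 10.5.
Net area = 97 − 10.5 = 86.5.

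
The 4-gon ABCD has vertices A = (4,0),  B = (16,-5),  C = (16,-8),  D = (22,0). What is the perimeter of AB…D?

44

|AB| = √((12)² + (-5)²) = √169 = 13
|BC| = √((0)² + (-3)²) = √9 = 3
|CD| = √((6)² + (8)²) = √100 = 10
|DA| = √((-18)² + (0)²) = √324 = 18
Perimeter = 13 + 3 + 10 + 18 = 44.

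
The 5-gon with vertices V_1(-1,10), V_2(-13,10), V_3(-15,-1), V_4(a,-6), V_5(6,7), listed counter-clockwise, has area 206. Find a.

-8

Write out the shoelace sum; only the two edges meeting at V_4 involve a:
2·Area = [((-15)·(-6) − a·(-1)) + (a·7 − 6·(-6))] + 350
       = 8·a + 476 = 412
⇒ a = -8.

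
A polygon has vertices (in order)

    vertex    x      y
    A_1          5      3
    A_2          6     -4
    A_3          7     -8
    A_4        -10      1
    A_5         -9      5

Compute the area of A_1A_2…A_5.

Cross-terms: -38, -20, -73, -41, -52  ⇒  Σ = -224
Area = |Σ|/2 = 112.

112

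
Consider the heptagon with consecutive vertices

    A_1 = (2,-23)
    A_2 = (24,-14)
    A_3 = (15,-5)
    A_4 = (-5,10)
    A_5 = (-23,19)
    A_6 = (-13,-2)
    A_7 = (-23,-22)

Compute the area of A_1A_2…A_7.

Apply Gauss's area formula: 2A = Σ (x_i·y_{i+1} − x_{i+1}·y_i), indices taken mod 7.
Cross-terms: 524, 90, 125, 135, 293, 240, 573  ⇒  Σ = 1980
Area = |Σ|/2 = 990.

990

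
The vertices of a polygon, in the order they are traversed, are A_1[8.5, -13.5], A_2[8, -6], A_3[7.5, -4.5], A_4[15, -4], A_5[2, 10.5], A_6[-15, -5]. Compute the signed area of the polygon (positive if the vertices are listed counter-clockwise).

330.75

Apply the shoelace (surveyor's) formula: 2A = Σ (x_i·y_{i+1} − x_{i+1}·y_i), indices taken mod 6.
Cross-terms: 57, 9, 37.5, 165.5, 147.5, 245  ⇒  Σ = 661.5
Signed area = Σ/2 = 330.75 (positive ⇒ counter-clockwise traversal).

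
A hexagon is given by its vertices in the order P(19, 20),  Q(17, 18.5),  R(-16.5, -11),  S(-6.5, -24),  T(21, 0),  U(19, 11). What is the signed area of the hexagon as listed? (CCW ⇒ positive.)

Apply Gauss's area formula: 2A = Σ (x_i·y_{i+1} − x_{i+1}·y_i), indices taken mod 6.
Cross-terms: 11.5, 118.25, 324.5, 504, 231, 171  ⇒  Σ = 1360.25
Signed area = Σ/2 = 680.125 (positive ⇒ counter-clockwise traversal).

680.125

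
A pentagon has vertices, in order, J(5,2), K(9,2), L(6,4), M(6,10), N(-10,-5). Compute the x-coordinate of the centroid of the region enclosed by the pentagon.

125/127

Apply Gauss's area formula. First the cross-terms c_i = x_i·y_{i+1} − x_{i+1}·y_i:
  -8, 24, 36, 70, 5  ⇒  2A = 127, A = 63.5.
Then Σ (x_i + x_{i+1})·c_i = 375, so x̄ = 375 / (6·63.5) = 125/127.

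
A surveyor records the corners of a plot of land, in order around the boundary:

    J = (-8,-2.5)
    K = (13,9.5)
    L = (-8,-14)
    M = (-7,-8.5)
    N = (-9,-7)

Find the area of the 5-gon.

Apply Gauss's area formula: 2A = Σ (x_i·y_{i+1} − x_{i+1}·y_i), indices taken mod 5.
Σ = (-43.5) + (-106) + (-30) + (-27.5) + (-33.5) = -240.5
Area = |Σ|/2 = 120.25.

120.25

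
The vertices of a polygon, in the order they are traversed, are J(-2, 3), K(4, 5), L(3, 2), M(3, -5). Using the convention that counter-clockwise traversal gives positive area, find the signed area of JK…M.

-25.5

J→K: (-2)(5) − (4)(3) = -22
K→L: (4)(2) − (3)(5) = -7
L→M: (3)(-5) − (3)(2) = -21
M→J: (3)(3) − (-2)(-5) = -1
Σ = -51
Signed area = Σ/2 = -25.5 (negative ⇒ clockwise traversal).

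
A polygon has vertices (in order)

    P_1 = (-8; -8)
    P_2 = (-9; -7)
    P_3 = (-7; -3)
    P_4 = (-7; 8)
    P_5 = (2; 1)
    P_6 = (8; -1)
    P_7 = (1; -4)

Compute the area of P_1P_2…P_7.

Cross-terms: -16, -22, -77, -23, -10, -31, -40  ⇒  Σ = -219
Area = |Σ|/2 = 109.5.

109.5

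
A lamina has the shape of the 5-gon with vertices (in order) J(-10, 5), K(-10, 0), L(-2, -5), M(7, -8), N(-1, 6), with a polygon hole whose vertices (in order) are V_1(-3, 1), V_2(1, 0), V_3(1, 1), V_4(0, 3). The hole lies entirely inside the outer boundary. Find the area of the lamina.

114

Outer boundary:
Apply the surveyor's formula: 2A = Σ (x_i·y_{i+1} − x_{i+1}·y_i), indices taken mod 5.
Σ = (50) + (50) + (51) + (34) + (55) = 240
Area = |Σ|/2 = 120.
Hole:
Apply the surveyor's formula: 2A = Σ (x_i·y_{i+1} − x_{i+1}·y_i), indices taken mod 4.
V_1→V_2: (-3)(0) − (1)(1) = -1
V_2→V_3: (1)(1) − (1)(0) = 1
V_3→V_4: (1)(3) − (0)(1) = 3
V_4→V_1: (0)(1) − (-3)(3) = 9
Σ = 12
Area = |Σ|/2 = 6.
Net area = 120 − 6 = 114.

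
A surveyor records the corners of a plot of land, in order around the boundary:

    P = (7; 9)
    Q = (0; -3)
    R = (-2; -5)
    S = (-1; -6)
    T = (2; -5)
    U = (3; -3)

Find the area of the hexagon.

P→Q: (7)(-3) − (0)(9) = -21
Q→R: (0)(-5) − (-2)(-3) = -6
R→S: (-2)(-6) − (-1)(-5) = 7
S→T: (-1)(-5) − (2)(-6) = 17
T→U: (2)(-3) − (3)(-5) = 9
U→P: (3)(9) − (7)(-3) = 48
Σ = 54
Area = |Σ|/2 = 27.

27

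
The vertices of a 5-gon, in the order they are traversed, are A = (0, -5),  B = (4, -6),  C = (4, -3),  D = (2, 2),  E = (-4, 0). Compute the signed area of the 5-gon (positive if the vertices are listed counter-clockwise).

Σ = (20) + (12) + (14) + (8) + (20) = 74
Signed area = Σ/2 = 37 (positive ⇒ counter-clockwise traversal).

37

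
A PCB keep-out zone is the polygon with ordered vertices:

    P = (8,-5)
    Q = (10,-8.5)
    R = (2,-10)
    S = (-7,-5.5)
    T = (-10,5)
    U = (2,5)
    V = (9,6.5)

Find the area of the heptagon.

Cross-terms: -18, -83, -81, -90, -60, -32, -97  ⇒  Σ = -461
Area = |Σ|/2 = 230.5.

230.5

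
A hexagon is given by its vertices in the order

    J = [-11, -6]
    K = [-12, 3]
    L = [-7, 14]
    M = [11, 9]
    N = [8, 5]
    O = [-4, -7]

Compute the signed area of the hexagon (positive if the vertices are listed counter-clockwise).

-287.5

Apply the surveyor's formula: 2A = Σ (x_i·y_{i+1} − x_{i+1}·y_i), indices taken mod 6.
J→K: (-11)(3) − (-12)(-6) = -105
K→L: (-12)(14) − (-7)(3) = -147
L→M: (-7)(9) − (11)(14) = -217
M→N: (11)(5) − (8)(9) = -17
N→O: (8)(-7) − (-4)(5) = -36
O→J: (-4)(-6) − (-11)(-7) = -53
Σ = -575
Signed area = Σ/2 = -287.5 (negative ⇒ clockwise traversal).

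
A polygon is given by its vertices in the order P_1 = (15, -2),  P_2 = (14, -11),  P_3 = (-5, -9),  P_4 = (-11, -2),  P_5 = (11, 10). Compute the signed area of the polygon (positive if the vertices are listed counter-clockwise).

Σ = (-137) + (-181) + (-89) + (-88) + (-172) = -667
Signed area = Σ/2 = -333.5 (negative ⇒ clockwise traversal).

-333.5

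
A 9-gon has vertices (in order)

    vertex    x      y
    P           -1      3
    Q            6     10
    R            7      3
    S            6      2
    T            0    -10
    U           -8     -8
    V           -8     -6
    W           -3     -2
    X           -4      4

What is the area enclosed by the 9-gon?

135

Apply Gauss's area formula: 2A = Σ (x_i·y_{i+1} − x_{i+1}·y_i), indices taken mod 9.
P→Q: (-1)(10) − (6)(3) = -28
Q→R: (6)(3) − (7)(10) = -52
R→S: (7)(2) − (6)(3) = -4
S→T: (6)(-10) − (0)(2) = -60
T→U: (0)(-8) − (-8)(-10) = -80
U→V: (-8)(-6) − (-8)(-8) = -16
V→W: (-8)(-2) − (-3)(-6) = -2
W→X: (-3)(4) − (-4)(-2) = -20
X→P: (-4)(3) − (-1)(4) = -8
Σ = -270
Area = |Σ|/2 = 135.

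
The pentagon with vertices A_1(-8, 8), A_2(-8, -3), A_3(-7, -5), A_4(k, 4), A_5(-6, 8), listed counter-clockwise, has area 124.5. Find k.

10

The doubled signed area Σ (x_i y_{i+1} − x_{i+1} y_i) is linear in k.
With k=0 it equals 119; the coefficient of k is 13 (from the two edges through A_4).
So 13·k + 119 = 2·124.5 = 249 ⇒ k = 10.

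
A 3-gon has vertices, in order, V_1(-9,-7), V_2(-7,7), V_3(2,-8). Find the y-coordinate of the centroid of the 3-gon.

-8/3

Apply the shoelace formula. First the cross-terms c_i = x_i·y_{i+1} − x_{i+1}·y_i:
  -112, 42, -86  ⇒  2A = -156, A = -78.
Then Σ (y_i + y_{i+1})·c_i = 1248, so ȳ = 1248 / (6·(-78)) = -8/3.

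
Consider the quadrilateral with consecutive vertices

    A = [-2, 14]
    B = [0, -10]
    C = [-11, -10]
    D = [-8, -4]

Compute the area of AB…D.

Apply Gauss's area formula: 2A = Σ (x_i·y_{i+1} − x_{i+1}·y_i), indices taken mod 4.
Σ = (20) + (-110) + (-36) + (-120) = -246
Area = |Σ|/2 = 123.

123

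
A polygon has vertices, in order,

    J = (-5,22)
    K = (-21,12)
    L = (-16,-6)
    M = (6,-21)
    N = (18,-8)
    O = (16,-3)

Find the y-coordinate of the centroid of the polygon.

Apply the surveyor's formula. First the cross-terms c_i = x_i·y_{i+1} − x_{i+1}·y_i:
  402, 318, 372, 330, 74, 337  ⇒  2A = 1833, A = 916.5.
Then Σ (y_i + y_{i+1})·c_i = 1551, so ȳ = 1551 / (6·916.5) = 11/39.

11/39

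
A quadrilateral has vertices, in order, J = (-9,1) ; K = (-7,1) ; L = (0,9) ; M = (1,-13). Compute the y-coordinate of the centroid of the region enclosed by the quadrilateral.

Apply Gauss's area formula. First the cross-terms c_i = x_i·y_{i+1} − x_{i+1}·y_i:
  -2, -63, -9, -116  ⇒  2A = -190, A = -95.
Then Σ (y_i + y_{i+1})·c_i = 794, so ȳ = 794 / (6·(-95)) = -397/285.

-397/285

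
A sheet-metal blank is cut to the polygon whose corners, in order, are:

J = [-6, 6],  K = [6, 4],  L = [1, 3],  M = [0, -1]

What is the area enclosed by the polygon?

26.5

Apply Gauss's area formula: 2A = Σ (x_i·y_{i+1} − x_{i+1}·y_i), indices taken mod 4.
Σ = (-60) + (14) + (-1) + (-6) = -53
Area = |Σ|/2 = 26.5.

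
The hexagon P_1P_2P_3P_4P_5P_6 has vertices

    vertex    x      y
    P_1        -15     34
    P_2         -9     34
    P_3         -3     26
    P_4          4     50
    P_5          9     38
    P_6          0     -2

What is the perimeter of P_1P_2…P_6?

134

|P_1P_2| = √((6)² + (0)²) = √36 = 6
|P_2P_3| = √((6)² + (-8)²) = √100 = 10
|P_3P_4| = √((7)² + (24)²) = √625 = 25
|P_4P_5| = √((5)² + (-12)²) = √169 = 13
|P_5P_6| = √((-9)² + (-40)²) = √1681 = 41
|P_6P_1| = √((-15)² + (36)²) = √1521 = 39
Perimeter = 6 + 10 + 25 + 13 + 41 + 39 = 134.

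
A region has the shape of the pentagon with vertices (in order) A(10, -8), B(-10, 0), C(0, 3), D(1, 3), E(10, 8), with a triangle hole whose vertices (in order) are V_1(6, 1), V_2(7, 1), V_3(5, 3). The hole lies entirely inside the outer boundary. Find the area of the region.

146.5

Outer boundary:
Apply Gauss's area formula: 2A = Σ (x_i·y_{i+1} − x_{i+1}·y_i), indices taken mod 5.
Σ = (-80) + (-30) + (-3) + (-22) + (-160) = -295
Area = |Σ|/2 = 147.5.
Hole:
Apply the shoelace (surveyor's) formula: 2A = Σ (x_i·y_{i+1} − x_{i+1}·y_i), indices taken mod 3.
Σ = (-1) + (16) + (-13) = 2
Area = |Σ|/2 = 1.
Net area = 147.5 − 1 = 146.5.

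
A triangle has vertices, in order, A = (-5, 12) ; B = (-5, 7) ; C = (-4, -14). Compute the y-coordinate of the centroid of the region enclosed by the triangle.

Apply the shoelace (surveyor's) formula. First the cross-terms c_i = x_i·y_{i+1} − x_{i+1}·y_i:
  25, 98, -118  ⇒  2A = 5, A = 2.5.
Then Σ (y_i + y_{i+1})·c_i = 25, so ȳ = 25 / (6·2.5) = 5/3.

5/3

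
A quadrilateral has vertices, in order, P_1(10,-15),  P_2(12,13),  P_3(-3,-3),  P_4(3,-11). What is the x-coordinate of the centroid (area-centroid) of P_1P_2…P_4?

641/105

Apply the shoelace (surveyor's) formula. First the cross-terms c_i = x_i·y_{i+1} − x_{i+1}·y_i:
  310, 3, 42, 65  ⇒  2A = 420, A = 210.
Then Σ (x_i + x_{i+1})·c_i = 7692, so x̄ = 7692 / (6·210) = 641/105.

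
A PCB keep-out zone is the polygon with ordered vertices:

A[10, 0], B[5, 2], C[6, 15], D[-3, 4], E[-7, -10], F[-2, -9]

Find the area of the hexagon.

171.5

Cross-terms: 20, 63, 69, 58, 43, 90  ⇒  Σ = 343
Area = |Σ|/2 = 171.5.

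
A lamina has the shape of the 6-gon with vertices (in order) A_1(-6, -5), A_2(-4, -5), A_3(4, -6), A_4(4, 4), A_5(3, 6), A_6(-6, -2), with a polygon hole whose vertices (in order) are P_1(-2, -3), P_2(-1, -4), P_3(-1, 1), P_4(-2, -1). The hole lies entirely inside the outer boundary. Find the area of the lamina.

73.5

Outer boundary:
Apply the shoelace formula: 2A = Σ (x_i·y_{i+1} − x_{i+1}·y_i), indices taken mod 6.
A_1→A_2: (-6)(-5) − (-4)(-5) = 10
A_2→A_3: (-4)(-6) − (4)(-5) = 44
A_3→A_4: (4)(4) − (4)(-6) = 40
A_4→A_5: (4)(6) − (3)(4) = 12
A_5→A_6: (3)(-2) − (-6)(6) = 30
A_6→A_1: (-6)(-5) − (-6)(-2) = 18
Σ = 154
Area = |Σ|/2 = 77.
Hole:
Apply Gauss's area formula: 2A = Σ (x_i·y_{i+1} − x_{i+1}·y_i), indices taken mod 4.
P_1→P_2: (-2)(-4) − (-1)(-3) = 5
P_2→P_3: (-1)(1) − (-1)(-4) = -5
P_3→P_4: (-1)(-1) − (-2)(1) = 3
P_4→P_1: (-2)(-3) − (-2)(-1) = 4
Σ = 7
Area = |Σ|/2 = 3.5.
Net area = 77 − 3.5 = 73.5.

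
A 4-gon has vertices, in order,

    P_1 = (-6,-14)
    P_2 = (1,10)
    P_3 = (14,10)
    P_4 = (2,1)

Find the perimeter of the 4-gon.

70

|P_1P_2| = √((7)² + (24)²) = √625 = 25
|P_2P_3| = √((13)² + (0)²) = √169 = 13
|P_3P_4| = √((-12)² + (-9)²) = √225 = 15
|P_4P_1| = √((-8)² + (-15)²) = √289 = 17
Perimeter = 25 + 13 + 15 + 17 = 70.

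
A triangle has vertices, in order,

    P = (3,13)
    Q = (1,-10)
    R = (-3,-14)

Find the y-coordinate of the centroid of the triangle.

-11/3

Apply the shoelace formula. First the cross-terms c_i = x_i·y_{i+1} − x_{i+1}·y_i:
  -43, -44, 3  ⇒  2A = -84, A = -42.
Then Σ (y_i + y_{i+1})·c_i = 924, so ȳ = 924 / (6·(-42)) = -11/3.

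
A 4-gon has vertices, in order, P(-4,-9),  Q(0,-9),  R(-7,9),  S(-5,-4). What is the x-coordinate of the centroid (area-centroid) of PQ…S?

Apply the shoelace formula. First the cross-terms c_i = x_i·y_{i+1} − x_{i+1}·y_i:
  36, -63, 73, 29  ⇒  2A = 75, A = 37.5.
Then Σ (x_i + x_{i+1})·c_i = -840, so x̄ = -840 / (6·37.5) = -56/15.

-56/15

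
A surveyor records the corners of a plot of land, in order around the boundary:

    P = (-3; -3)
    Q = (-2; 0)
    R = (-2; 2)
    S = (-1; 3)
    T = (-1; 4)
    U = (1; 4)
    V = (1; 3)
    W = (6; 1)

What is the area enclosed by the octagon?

Σ = (-6) + (-4) + (-4) + (-1) + (-8) + (-1) + (-17) + (-15) = -56
Area = |Σ|/2 = 28.

28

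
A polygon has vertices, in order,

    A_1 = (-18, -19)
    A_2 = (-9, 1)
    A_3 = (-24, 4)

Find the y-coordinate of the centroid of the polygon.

-14/3

Apply the surveyor's formula. First the cross-terms c_i = x_i·y_{i+1} − x_{i+1}·y_i:
  -189, -12, 528  ⇒  2A = 327, A = 163.5.
Then Σ (y_i + y_{i+1})·c_i = -4578, so ȳ = -4578 / (6·163.5) = -14/3.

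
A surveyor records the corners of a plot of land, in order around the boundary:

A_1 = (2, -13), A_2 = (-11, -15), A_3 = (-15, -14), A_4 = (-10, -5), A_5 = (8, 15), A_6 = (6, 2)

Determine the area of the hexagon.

Σ = (-173) + (-71) + (-65) + (-110) + (-74) + (-82) = -575
Area = |Σ|/2 = 287.5.

287.5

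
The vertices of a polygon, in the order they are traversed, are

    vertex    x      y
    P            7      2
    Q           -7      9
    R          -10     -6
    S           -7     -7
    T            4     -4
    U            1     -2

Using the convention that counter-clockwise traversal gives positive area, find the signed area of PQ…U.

Σ = (77) + (132) + (28) + (56) + (-4) + (16) = 305
Signed area = Σ/2 = 152.5 (positive ⇒ counter-clockwise traversal).

152.5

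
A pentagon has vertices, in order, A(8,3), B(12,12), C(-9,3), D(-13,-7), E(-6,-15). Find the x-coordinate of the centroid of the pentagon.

Apply the surveyor's formula. First the cross-terms c_i = x_i·y_{i+1} − x_{i+1}·y_i:
  60, 144, 102, 153, 102  ⇒  2A = 561, A = 280.5.
Then Σ (x_i + x_{i+1})·c_i = -3315, so x̄ = -3315 / (6·280.5) = -65/33.

-65/33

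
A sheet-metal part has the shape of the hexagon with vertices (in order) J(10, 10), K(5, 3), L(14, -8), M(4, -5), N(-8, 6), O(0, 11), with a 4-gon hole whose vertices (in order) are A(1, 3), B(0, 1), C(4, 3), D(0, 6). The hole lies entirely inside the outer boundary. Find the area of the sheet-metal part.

Outer boundary:
Apply the shoelace (surveyor's) formula: 2A = Σ (x_i·y_{i+1} − x_{i+1}·y_i), indices taken mod 6.
Σ = (-20) + (-82) + (-38) + (-16) + (-88) + (-110) = -354
Area = |Σ|/2 = 177.
Hole:
Cross-terms: 1, -4, 24, -6  ⇒  Σ = 15
Area = |Σ|/2 = 7.5.
Net area = 177 − 7.5 = 169.5.

169.5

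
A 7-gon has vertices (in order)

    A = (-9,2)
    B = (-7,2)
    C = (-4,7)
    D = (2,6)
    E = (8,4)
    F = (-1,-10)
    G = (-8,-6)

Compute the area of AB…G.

171.5

Σ = (-4) + (-41) + (-38) + (-40) + (-76) + (-74) + (-70) = -343
Area = |Σ|/2 = 171.5.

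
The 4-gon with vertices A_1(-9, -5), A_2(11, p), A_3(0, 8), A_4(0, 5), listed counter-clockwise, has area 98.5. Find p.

-1

The doubled signed area Σ (x_i y_{i+1} − x_{i+1} y_i) is linear in p.
With p=0 it equals 188; the coefficient of p is -9 (from the two edges through A_2).
So -9·p + 188 = 2·98.5 = 197 ⇒ p = -1.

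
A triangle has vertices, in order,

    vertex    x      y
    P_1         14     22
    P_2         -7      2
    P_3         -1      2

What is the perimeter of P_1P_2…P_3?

60

|P_1P_2| = √((-21)² + (-20)²) = √841 = 29
|P_2P_3| = √((6)² + (0)²) = √36 = 6
|P_3P_1| = √((15)² + (20)²) = √625 = 25
Perimeter = 29 + 6 + 25 = 60.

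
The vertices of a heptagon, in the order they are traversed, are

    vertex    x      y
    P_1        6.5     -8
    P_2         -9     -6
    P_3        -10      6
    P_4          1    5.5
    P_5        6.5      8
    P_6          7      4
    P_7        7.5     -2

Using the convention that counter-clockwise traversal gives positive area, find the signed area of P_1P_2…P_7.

-217.375

P_1→P_2: (6.5)(-6) − (-9)(-8) = -111
P_2→P_3: (-9)(6) − (-10)(-6) = -114
P_3→P_4: (-10)(5.5) − (1)(6) = -61
P_4→P_5: (1)(8) − (6.5)(5.5) = -27.75
P_5→P_6: (6.5)(4) − (7)(8) = -30
P_6→P_7: (7)(-2) − (7.5)(4) = -44
P_7→P_1: (7.5)(-8) − (6.5)(-2) = -47
Σ = -434.75
Signed area = Σ/2 = -217.375 (negative ⇒ clockwise traversal).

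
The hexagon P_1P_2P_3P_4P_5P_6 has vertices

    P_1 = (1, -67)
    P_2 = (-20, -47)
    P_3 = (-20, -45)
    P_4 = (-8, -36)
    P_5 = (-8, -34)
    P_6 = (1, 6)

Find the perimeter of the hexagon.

162

|P_1P_2| = √((-21)² + (20)²) = √841 = 29
|P_2P_3| = √((0)² + (2)²) = √4 = 2
|P_3P_4| = √((12)² + (9)²) = √225 = 15
|P_4P_5| = √((0)² + (2)²) = √4 = 2
|P_5P_6| = √((9)² + (40)²) = √1681 = 41
|P_6P_1| = √((0)² + (-73)²) = √5329 = 73
Perimeter = 29 + 2 + 15 + 2 + 41 + 73 = 162.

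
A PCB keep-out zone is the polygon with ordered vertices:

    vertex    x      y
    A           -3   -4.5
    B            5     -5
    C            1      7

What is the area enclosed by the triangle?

47

Apply Gauss's area formula: 2A = Σ (x_i·y_{i+1} − x_{i+1}·y_i), indices taken mod 3.
A→B: (-3)(-5) − (5)(-4.5) = 37.5
B→C: (5)(7) − (1)(-5) = 40
C→A: (1)(-4.5) − (-3)(7) = 16.5
Σ = 94
Area = |Σ|/2 = 47.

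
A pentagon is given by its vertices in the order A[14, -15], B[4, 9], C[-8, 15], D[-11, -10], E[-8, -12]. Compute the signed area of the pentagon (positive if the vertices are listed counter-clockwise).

Apply the shoelace (surveyor's) formula: 2A = Σ (x_i·y_{i+1} − x_{i+1}·y_i), indices taken mod 5.
Σ = (186) + (132) + (245) + (52) + (288) = 903
Signed area = Σ/2 = 451.5 (positive ⇒ counter-clockwise traversal).

451.5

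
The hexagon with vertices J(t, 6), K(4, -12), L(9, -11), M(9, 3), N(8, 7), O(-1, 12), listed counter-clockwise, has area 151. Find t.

0

The doubled signed area Σ (x_i y_{i+1} − x_{i+1} y_i) is linear in t.
With t=0 it equals 302; the coefficient of t is -24 (from the two edges through J).
So -24·t + 302 = 2·151 = 302 ⇒ t = 0.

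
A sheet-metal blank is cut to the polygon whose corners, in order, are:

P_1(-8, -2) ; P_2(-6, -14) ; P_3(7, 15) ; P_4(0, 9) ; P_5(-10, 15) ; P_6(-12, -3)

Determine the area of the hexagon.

235.5

P_1→P_2: (-8)(-14) − (-6)(-2) = 100
P_2→P_3: (-6)(15) − (7)(-14) = 8
P_3→P_4: (7)(9) − (0)(15) = 63
P_4→P_5: (0)(15) − (-10)(9) = 90
P_5→P_6: (-10)(-3) − (-12)(15) = 210
P_6→P_1: (-12)(-2) − (-8)(-3) = 0
Σ = 471
Area = |Σ|/2 = 235.5.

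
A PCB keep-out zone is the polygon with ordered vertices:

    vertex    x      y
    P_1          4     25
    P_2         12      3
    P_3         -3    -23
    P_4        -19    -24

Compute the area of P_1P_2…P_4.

649.5

Apply Gauss's area formula: 2A = Σ (x_i·y_{i+1} − x_{i+1}·y_i), indices taken mod 4.
Cross-terms: -288, -267, -365, -379  ⇒  Σ = -1299
Area = |Σ|/2 = 649.5.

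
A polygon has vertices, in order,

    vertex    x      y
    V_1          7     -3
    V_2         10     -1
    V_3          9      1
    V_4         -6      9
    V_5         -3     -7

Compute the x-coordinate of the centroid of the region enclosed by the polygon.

0.8125

Apply the shoelace formula. First the cross-terms c_i = x_i·y_{i+1} − x_{i+1}·y_i:
  23, 19, 87, 69, 58  ⇒  2A = 256, A = 128.
Then Σ (x_i + x_{i+1})·c_i = 624, so x̄ = 624 / (6·128) = 0.8125.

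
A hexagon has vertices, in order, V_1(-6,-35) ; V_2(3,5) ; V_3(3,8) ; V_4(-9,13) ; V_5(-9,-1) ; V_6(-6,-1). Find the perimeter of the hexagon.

|V_1V_2| = √((9)² + (40)²) = √1681 = 41
|V_2V_3| = √((0)² + (3)²) = √9 = 3
|V_3V_4| = √((-12)² + (5)²) = √169 = 13
|V_4V_5| = √((0)² + (-14)²) = √196 = 14
|V_5V_6| = √((3)² + (0)²) = √9 = 3
|V_6V_1| = √((0)² + (-34)²) = √1156 = 34
Perimeter = 41 + 3 + 13 + 14 + 3 + 34 = 108.

108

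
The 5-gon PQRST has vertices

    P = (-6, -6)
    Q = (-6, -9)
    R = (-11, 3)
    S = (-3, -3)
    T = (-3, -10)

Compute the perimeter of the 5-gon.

|PQ| = √((0)² + (-3)²) = √9 = 3
|QR| = √((-5)² + (12)²) = √169 = 13
|RS| = √((8)² + (-6)²) = √100 = 10
|ST| = √((0)² + (-7)²) = √49 = 7
|TP| = √((-3)² + (4)²) = √25 = 5
Perimeter = 3 + 13 + 10 + 7 + 5 = 38.

38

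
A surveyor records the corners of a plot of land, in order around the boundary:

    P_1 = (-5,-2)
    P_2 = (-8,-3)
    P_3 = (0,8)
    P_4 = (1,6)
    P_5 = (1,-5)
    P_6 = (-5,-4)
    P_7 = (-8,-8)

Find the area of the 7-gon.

64.5

Σ = (-1) + (-64) + (-8) + (-11) + (-29) + (8) + (-24) = -129
Area = |Σ|/2 = 64.5.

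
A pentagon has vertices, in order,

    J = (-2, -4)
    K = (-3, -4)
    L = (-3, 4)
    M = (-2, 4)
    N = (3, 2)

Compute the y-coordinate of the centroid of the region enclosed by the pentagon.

Apply the shoelace formula. First the cross-terms c_i = x_i·y_{i+1} − x_{i+1}·y_i:
  -4, -24, -4, -16, -8  ⇒  2A = -56, A = -28.
Then Σ (y_i + y_{i+1})·c_i = -80, so ȳ = -80 / (6·(-28)) = 10/21.

10/21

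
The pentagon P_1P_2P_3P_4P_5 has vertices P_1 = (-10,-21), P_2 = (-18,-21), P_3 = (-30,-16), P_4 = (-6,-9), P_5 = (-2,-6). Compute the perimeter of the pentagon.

|P_1P_2| = √((-8)² + (0)²) = √64 = 8
|P_2P_3| = √((-12)² + (5)²) = √169 = 13
|P_3P_4| = √((24)² + (7)²) = √625 = 25
|P_4P_5| = √((4)² + (3)²) = √25 = 5
|P_5P_1| = √((-8)² + (-15)²) = √289 = 17
Perimeter = 8 + 13 + 25 + 5 + 17 = 68.

68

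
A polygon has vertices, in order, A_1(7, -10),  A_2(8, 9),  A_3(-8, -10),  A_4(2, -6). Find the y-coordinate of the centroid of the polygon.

-7/3

Apply Gauss's area formula. First the cross-terms c_i = x_i·y_{i+1} − x_{i+1}·y_i:
  143, -8, 68, 22  ⇒  2A = 225, A = 112.5.
Then Σ (y_i + y_{i+1})·c_i = -1575, so ȳ = -1575 / (6·112.5) = -7/3.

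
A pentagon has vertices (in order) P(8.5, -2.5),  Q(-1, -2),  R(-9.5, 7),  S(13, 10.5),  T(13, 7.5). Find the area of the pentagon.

185.75

Apply the shoelace formula: 2A = Σ (x_i·y_{i+1} − x_{i+1}·y_i), indices taken mod 5.
Σ = (-19.5) + (-26) + (-190.75) + (-39) + (-96.25) = -371.5
Area = |Σ|/2 = 185.75.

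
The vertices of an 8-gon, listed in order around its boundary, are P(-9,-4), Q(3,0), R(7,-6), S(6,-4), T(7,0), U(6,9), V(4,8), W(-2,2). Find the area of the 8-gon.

P→Q: (-9)(0) − (3)(-4) = 12
Q→R: (3)(-6) − (7)(0) = -18
R→S: (7)(-4) − (6)(-6) = 8
S→T: (6)(0) − (7)(-4) = 28
T→U: (7)(9) − (6)(0) = 63
U→V: (6)(8) − (4)(9) = 12
V→W: (4)(2) − (-2)(8) = 24
W→P: (-2)(-4) − (-9)(2) = 26
Σ = 155
Area = |Σ|/2 = 77.5.

77.5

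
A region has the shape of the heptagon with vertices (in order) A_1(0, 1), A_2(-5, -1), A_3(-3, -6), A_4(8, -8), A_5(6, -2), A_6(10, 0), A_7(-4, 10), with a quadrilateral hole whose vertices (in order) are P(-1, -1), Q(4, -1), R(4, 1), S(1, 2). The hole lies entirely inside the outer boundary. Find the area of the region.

Outer boundary:
A_1→A_2: (0)(-1) − (-5)(1) = 5
A_2→A_3: (-5)(-6) − (-3)(-1) = 27
A_3→A_4: (-3)(-8) − (8)(-6) = 72
A_4→A_5: (8)(-2) − (6)(-8) = 32
A_5→A_6: (6)(0) − (10)(-2) = 20
A_6→A_7: (10)(10) − (-4)(0) = 100
A_7→A_1: (-4)(1) − (0)(10) = -4
Σ = 252
Area = |Σ|/2 = 126.
Hole:
Apply the shoelace formula: 2A = Σ (x_i·y_{i+1} − x_{i+1}·y_i), indices taken mod 4.
Σ = (5) + (8) + (7) + (1) = 21
Area = |Σ|/2 = 10.5.
Net area = 126 − 10.5 = 115.5.

115.5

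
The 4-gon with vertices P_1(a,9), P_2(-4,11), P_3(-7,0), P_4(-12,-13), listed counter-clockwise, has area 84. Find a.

3

The doubled signed area Σ (x_i y_{i+1} − x_{i+1} y_i) is linear in a.
With a=0 it equals 96; the coefficient of a is 24 (from the two edges through P_1).
So 24·a + 96 = 2·84 = 168 ⇒ a = 3.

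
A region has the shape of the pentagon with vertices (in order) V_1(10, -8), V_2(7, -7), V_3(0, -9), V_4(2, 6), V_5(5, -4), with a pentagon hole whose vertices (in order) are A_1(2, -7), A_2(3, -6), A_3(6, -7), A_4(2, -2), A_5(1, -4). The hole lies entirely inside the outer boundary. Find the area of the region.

Outer boundary:
Σ = (-14) + (-63) + (18) + (-38) + (0) = -97
Area = |Σ|/2 = 48.5.
Hole:
Apply the surveyor's formula: 2A = Σ (x_i·y_{i+1} − x_{i+1}·y_i), indices taken mod 5.
Σ = (9) + (15) + (2) + (-6) + (1) = 21
Area = |Σ|/2 = 10.5.
Net area = 48.5 − 10.5 = 38.

38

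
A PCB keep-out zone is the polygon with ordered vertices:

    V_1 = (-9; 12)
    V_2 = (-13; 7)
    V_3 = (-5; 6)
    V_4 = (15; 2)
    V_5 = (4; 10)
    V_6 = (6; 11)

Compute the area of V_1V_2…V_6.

123.5

Σ = (93) + (-43) + (-100) + (142) + (-16) + (171) = 247
Area = |Σ|/2 = 123.5.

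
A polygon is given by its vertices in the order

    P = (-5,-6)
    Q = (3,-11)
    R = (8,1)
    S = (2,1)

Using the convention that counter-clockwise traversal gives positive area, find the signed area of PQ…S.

Cross-terms: 73, 91, 6, -7  ⇒  Σ = 163
Signed area = Σ/2 = 81.5 (positive ⇒ counter-clockwise traversal).

81.5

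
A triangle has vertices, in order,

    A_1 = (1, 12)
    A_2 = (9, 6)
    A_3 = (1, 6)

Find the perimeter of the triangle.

|A_1A_2| = √((8)² + (-6)²) = √100 = 10
|A_2A_3| = √((-8)² + (0)²) = √64 = 8
|A_3A_1| = √((0)² + (6)²) = √36 = 6
Perimeter = 10 + 8 + 6 = 24.

24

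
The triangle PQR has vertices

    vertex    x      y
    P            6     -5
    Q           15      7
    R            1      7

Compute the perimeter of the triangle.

42

|PQ| = √((9)² + (12)²) = √225 = 15
|QR| = √((-14)² + (0)²) = √196 = 14
|RP| = √((5)² + (-12)²) = √169 = 13
Perimeter = 15 + 14 + 13 = 42.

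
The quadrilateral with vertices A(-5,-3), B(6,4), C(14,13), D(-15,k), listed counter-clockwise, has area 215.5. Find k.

The doubled signed area Σ (x_i y_{i+1} − x_{i+1} y_i) is linear in k.
With k=0 it equals 260; the coefficient of k is 19 (from the two edges through D).
So 19·k + 260 = 2·215.5 = 431 ⇒ k = 9.

9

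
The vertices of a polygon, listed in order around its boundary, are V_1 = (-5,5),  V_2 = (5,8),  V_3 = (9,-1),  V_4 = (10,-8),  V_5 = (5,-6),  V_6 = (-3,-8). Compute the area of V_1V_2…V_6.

Apply the shoelace (surveyor's) formula: 2A = Σ (x_i·y_{i+1} − x_{i+1}·y_i), indices taken mod 6.
Σ = (-65) + (-77) + (-62) + (-20) + (-58) + (-55) = -337
Area = |Σ|/2 = 168.5.

168.5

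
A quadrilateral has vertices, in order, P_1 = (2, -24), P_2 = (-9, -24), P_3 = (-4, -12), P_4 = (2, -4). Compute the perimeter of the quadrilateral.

|P_1P_2| = √((-11)² + (0)²) = √121 = 11
|P_2P_3| = √((5)² + (12)²) = √169 = 13
|P_3P_4| = √((6)² + (8)²) = √100 = 10
|P_4P_1| = √((0)² + (-20)²) = √400 = 20
Perimeter = 11 + 13 + 10 + 20 = 54.

54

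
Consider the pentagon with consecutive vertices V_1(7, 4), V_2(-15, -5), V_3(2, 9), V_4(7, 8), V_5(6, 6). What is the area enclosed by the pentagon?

85.5

V_1→V_2: (7)(-5) − (-15)(4) = 25
V_2→V_3: (-15)(9) − (2)(-5) = -125
V_3→V_4: (2)(8) − (7)(9) = -47
V_4→V_5: (7)(6) − (6)(8) = -6
V_5→V_1: (6)(4) − (7)(6) = -18
Σ = -171
Area = |Σ|/2 = 85.5.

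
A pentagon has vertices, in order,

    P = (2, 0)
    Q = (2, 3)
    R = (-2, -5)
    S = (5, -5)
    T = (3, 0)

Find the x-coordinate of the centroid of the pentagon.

Apply the shoelace formula. First the cross-terms c_i = x_i·y_{i+1} − x_{i+1}·y_i:
  6, -4, 35, 15, 0  ⇒  2A = 52, A = 26.
Then Σ (x_i + x_{i+1})·c_i = 249, so x̄ = 249 / (6·26) = 83/52.

83/52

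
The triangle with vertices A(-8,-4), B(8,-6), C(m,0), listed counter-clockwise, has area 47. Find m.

The doubled signed area Σ (x_i y_{i+1} − x_{i+1} y_i) is linear in m.
With m=0 it equals 80; the coefficient of m is 2 (from the two edges through C).
So 2·m + 80 = 2·47 = 94 ⇒ m = 7.

7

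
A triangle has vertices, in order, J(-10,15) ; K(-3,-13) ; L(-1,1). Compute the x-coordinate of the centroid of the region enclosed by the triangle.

Apply the surveyor's formula. First the cross-terms c_i = x_i·y_{i+1} − x_{i+1}·y_i:
  175, -16, -5  ⇒  2A = 154, A = 77.
Then Σ (x_i + x_{i+1})·c_i = -2156, so x̄ = -2156 / (6·77) = -14/3.

-14/3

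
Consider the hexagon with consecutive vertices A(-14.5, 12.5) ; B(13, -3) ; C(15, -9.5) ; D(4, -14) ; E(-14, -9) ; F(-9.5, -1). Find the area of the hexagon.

Apply the shoelace (surveyor's) formula: 2A = Σ (x_i·y_{i+1} − x_{i+1}·y_i), indices taken mod 6.
Σ = (-119) + (-78.5) + (-172) + (-232) + (-71.5) + (-133.25) = -806.25
Area = |Σ|/2 = 403.125.

403.125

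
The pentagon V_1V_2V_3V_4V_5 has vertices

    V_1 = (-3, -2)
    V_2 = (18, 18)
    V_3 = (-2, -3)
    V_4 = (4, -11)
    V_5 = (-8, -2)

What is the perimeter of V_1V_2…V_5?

88

|V_1V_2| = √((21)² + (20)²) = √841 = 29
|V_2V_3| = √((-20)² + (-21)²) = √841 = 29
|V_3V_4| = √((6)² + (-8)²) = √100 = 10
|V_4V_5| = √((-12)² + (9)²) = √225 = 15
|V_5V_1| = √((5)² + (0)²) = √25 = 5
Perimeter = 29 + 29 + 10 + 15 + 5 = 88.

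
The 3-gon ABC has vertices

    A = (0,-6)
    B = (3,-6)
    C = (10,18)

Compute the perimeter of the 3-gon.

54

|AB| = √((3)² + (0)²) = √9 = 3
|BC| = √((7)² + (24)²) = √625 = 25
|CA| = √((-10)² + (-24)²) = √676 = 26
Perimeter = 3 + 25 + 26 = 54.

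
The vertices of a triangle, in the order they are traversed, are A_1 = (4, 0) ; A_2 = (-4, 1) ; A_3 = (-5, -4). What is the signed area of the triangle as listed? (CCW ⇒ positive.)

20.5

Apply Gauss's area formula: 2A = Σ (x_i·y_{i+1} − x_{i+1}·y_i), indices taken mod 3.
A_1→A_2: (4)(1) − (-4)(0) = 4
A_2→A_3: (-4)(-4) − (-5)(1) = 21
A_3→A_1: (-5)(0) − (4)(-4) = 16
Σ = 41
Signed area = Σ/2 = 20.5 (positive ⇒ counter-clockwise traversal).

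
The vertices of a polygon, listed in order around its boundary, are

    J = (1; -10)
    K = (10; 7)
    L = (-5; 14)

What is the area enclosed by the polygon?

159

Cross-terms: 107, 175, 36  ⇒  Σ = 318
Area = |Σ|/2 = 159.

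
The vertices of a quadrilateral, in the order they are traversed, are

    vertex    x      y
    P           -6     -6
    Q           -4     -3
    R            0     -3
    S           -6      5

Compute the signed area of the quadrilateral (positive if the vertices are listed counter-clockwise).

27

Apply the surveyor's formula: 2A = Σ (x_i·y_{i+1} − x_{i+1}·y_i), indices taken mod 4.
P→Q: (-6)(-3) − (-4)(-6) = -6
Q→R: (-4)(-3) − (0)(-3) = 12
R→S: (0)(5) − (-6)(-3) = -18
S→P: (-6)(-6) − (-6)(5) = 66
Σ = 54
Signed area = Σ/2 = 27 (positive ⇒ counter-clockwise traversal).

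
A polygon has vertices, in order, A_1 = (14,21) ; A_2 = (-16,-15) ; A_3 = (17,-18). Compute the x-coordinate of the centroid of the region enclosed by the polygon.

5

Apply the shoelace (surveyor's) formula. First the cross-terms c_i = x_i·y_{i+1} − x_{i+1}·y_i:
  126, 543, 609  ⇒  2A = 1278, A = 639.
Then Σ (x_i + x_{i+1})·c_i = 19170, so x̄ = 19170 / (6·639) = 5.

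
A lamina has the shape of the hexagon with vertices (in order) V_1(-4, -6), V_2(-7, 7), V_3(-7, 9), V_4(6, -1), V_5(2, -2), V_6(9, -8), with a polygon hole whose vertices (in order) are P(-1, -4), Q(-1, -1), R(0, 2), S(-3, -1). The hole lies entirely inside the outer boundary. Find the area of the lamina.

Outer boundary:
Apply Gauss's area formula: 2A = Σ (x_i·y_{i+1} − x_{i+1}·y_i), indices taken mod 6.
V_1→V_2: (-4)(7) − (-7)(-6) = -70
V_2→V_3: (-7)(9) − (-7)(7) = -14
V_3→V_4: (-7)(-1) − (6)(9) = -47
V_4→V_5: (6)(-2) − (2)(-1) = -10
V_5→V_6: (2)(-8) − (9)(-2) = 2
V_6→V_1: (9)(-6) − (-4)(-8) = -86
Σ = -225
Area = |Σ|/2 = 112.5.
Hole:
Apply the surveyor's formula: 2A = Σ (x_i·y_{i+1} − x_{i+1}·y_i), indices taken mod 4.
Σ = (-3) + (-2) + (6) + (11) = 12
Area = |Σ|/2 = 6.
Net area = 112.5 − 6 = 106.5.

106.5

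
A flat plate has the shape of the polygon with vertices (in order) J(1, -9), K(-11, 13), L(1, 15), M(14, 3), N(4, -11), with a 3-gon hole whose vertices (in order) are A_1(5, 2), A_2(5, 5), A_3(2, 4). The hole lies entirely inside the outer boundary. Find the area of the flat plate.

326.5

Outer boundary:
Apply the shoelace (surveyor's) formula: 2A = Σ (x_i·y_{i+1} − x_{i+1}·y_i), indices taken mod 5.
Cross-terms: -86, -178, -207, -166, -25  ⇒  Σ = -662
Area = |Σ|/2 = 331.
Hole:
Apply the shoelace formula: 2A = Σ (x_i·y_{i+1} − x_{i+1}·y_i), indices taken mod 3.
Σ = (15) + (10) + (-16) = 9
Area = |Σ|/2 = 4.5.
Net area = 331 − 4.5 = 326.5.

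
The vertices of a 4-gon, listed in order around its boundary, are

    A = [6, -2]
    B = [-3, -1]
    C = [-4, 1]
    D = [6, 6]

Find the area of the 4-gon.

48.5

Apply the shoelace (surveyor's) formula: 2A = Σ (x_i·y_{i+1} − x_{i+1}·y_i), indices taken mod 4.
Cross-terms: -12, -7, -30, -48  ⇒  Σ = -97
Area = |Σ|/2 = 48.5.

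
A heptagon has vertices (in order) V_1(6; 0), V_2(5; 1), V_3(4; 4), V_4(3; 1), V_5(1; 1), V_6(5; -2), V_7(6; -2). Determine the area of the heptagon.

11.5

Apply the shoelace formula: 2A = Σ (x_i·y_{i+1} − x_{i+1}·y_i), indices taken mod 7.
Σ = (6) + (16) + (-8) + (2) + (-7) + (2) + (12) = 23
Area = |Σ|/2 = 11.5.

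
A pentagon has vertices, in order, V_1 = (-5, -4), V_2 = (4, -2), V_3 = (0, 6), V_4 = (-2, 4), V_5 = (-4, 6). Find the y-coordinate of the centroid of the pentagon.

Apply the shoelace formula. First the cross-terms c_i = x_i·y_{i+1} − x_{i+1}·y_i:
  26, 24, 12, 4, 46  ⇒  2A = 112, A = 56.
Then Σ (y_i + y_{i+1})·c_i = 192, so ȳ = 192 / (6·56) = 4/7.

4/7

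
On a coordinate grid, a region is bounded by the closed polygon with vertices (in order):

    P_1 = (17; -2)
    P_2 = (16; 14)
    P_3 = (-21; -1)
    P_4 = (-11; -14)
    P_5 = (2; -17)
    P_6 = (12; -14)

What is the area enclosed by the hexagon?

Apply Gauss's area formula: 2A = Σ (x_i·y_{i+1} − x_{i+1}·y_i), indices taken mod 6.
Σ = (270) + (278) + (283) + (215) + (176) + (214) = 1436
Area = |Σ|/2 = 718.

718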